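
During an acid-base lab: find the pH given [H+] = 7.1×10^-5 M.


pH = -log10([H+]) = -log10(7.1×10^-5)
= 5 - log10(7.1)
= 5 - 0.85
= 4.15

4.15


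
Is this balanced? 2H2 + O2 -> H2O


Equation: 2H2 + O2 -> H2O
Check atoms: H: 4≠2, O: 2≠1
Not balanced

No, not balanced


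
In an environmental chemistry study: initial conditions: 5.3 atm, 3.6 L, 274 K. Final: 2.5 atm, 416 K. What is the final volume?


P1V1/T1 = P2V2/T2
V2 = P1V1T2/(T1P2)
= 5.3×3.6×416/(274×2.5)
= 11.587 L

11.587 L


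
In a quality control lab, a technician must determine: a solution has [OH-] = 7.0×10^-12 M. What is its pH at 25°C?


pOH = -log10([OH-]) = -log10(7.0×10^-12)
= 12 - log10(7.0) = 11.15
pH = 14 - pOH = 14 - 11.15 = 2.85

2.85


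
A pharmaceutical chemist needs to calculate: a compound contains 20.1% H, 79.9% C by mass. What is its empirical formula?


Assume 100 g sample. Moles of each element:
  H: 20.1/1.008 = 19.94 mol
  C: 79.9/12.01 = 6.653 mol
Divide by smallest (6.653):
  H: 19.94/6.653 = 3.0
  C: 6.653/6.653 = 1.0
Empirical formula: CH3

CH3


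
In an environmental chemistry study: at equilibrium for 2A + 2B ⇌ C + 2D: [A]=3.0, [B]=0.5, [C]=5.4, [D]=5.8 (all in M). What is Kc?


Kc = [C][D]^2/([A]^2[B]^2)
= (5.4^1 × 5.8^2)/(3.0^2 × 0.5^2)
= 181.656/2.25
= 80.74

80.74


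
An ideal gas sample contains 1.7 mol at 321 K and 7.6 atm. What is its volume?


PV = nRT  (R = 0.08206 L·atm/(mol·K))
V = nRT/P = 1.7×0.08206×321/7.6
= 5.892 L

5.892 L


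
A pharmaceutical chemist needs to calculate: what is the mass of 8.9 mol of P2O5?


M(P2O5) = 141.94 g/mol
mass = n × M = 8.9 × 141.94 = 1263.27 g

1263.27 g


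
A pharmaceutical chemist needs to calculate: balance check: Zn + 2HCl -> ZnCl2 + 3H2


Equation: Zn + 2HCl -> ZnCl2 + 3H2
Check atoms: Cl: 2=2, H: 2≠6, Zn: 1=1
Not balanced

No, not balanced


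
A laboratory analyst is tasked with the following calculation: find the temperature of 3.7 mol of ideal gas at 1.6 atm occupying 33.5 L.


PV = nRT  (R = 0.08206 L·atm/(mol·K))
T = PV/(nR) = 1.6×33.5/(3.7×0.08206)
= 53.60/0.303622
= 176.54 K

176.54 K


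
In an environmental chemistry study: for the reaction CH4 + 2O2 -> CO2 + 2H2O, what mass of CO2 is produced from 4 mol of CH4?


Mole ratio CO2:CH4 = 1:1
n(CO2) = 4 × 1/1 = 4.000 mol
mass = 4.000 × 44.01 = 176.04 g

176.04 g


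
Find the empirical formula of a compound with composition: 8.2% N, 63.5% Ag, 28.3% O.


Assume 100 g sample. Moles of each element:
  N: 8.2/14.01 = 0.585 mol
  Ag: 63.5/107.87 = 0.589 mol
  O: 28.3/16.0 = 1.769 mol
Divide by smallest (0.585):
  N: 0.585/0.585 = 1.0
  Ag: 0.589/0.585 = 1.01
  O: 1.769/0.585 = 3.02
Empirical formula: AgNO3

AgNO3


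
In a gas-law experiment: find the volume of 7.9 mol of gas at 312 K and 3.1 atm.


PV = nRT  (R = 0.08206 L·atm/(mol·K))
V = nRT/P = 7.9×0.08206×312/3.1
= 65.246 L

65.246 L


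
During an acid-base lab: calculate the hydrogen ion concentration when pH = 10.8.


[H+] = 10^(-pH) = 10^(-10.8)
= 1.58×10^-11 M

1.58×10^-11 M


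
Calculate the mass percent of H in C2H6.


M(C2H6) = 2×12.01 + 6×1.008 = 30.068 g/mol
Mass of H = 6 × 1.008 = 6.048 g/mol
% H = 6.048/30.068 × 100 = 20.11%

20.11%


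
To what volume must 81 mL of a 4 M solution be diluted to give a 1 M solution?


C1V1 = C2V2
4 × 81 = 1 × V2
V2 = 324/1 = 324.0 mL

324.0 mL


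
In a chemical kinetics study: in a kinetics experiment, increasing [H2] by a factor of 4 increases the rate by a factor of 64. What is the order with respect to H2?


rate ∝ [H2]^n
4^n = 64 → n = 3
Order in H2: 3

3


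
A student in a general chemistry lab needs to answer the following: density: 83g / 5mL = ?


ρ = mass/volume
= 83/5
= 16.6 g/mL

16.6 g/mL


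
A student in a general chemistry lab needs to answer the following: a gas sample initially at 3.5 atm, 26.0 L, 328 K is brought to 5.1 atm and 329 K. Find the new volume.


P1V1/T1 = P2V2/T2
V2 = P1V1T2/(T1P2)
= 3.5×26.0×329/(328×5.1)
= 17.898 L

17.898 L


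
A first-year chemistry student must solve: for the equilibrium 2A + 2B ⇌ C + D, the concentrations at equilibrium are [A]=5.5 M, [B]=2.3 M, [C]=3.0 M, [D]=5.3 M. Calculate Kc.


Kc = [C][D]/([A]^2[B]^2)
= (3.0^1 × 5.3^1)/(5.5^2 × 2.3^2)
= 15.9/160.0225
= 0.09936

0.09936


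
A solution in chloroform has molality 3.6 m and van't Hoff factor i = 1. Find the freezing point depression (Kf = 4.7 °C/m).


ΔTf = Kf × m × i
= 4.7 × 3.6 × 1
= 16.92 °C

16.92 °C


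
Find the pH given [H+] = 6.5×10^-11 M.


pH = -log10([H+]) = -log10(6.5×10^-11)
= 11 - log10(6.5)
= 11 - 0.81
= 10.19

10.19


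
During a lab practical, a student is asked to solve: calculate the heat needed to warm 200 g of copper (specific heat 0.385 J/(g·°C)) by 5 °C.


q = mcΔT = 200 × 0.385 × 5
= 385.00 J

385.00 J


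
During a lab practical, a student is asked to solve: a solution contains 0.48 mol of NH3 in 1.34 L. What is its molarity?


M = n/V = 0.48/1.34 = 0.358 mol/L

0.358 M


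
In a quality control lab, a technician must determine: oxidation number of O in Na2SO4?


O is usually -2
Oxidation number: -2

-2


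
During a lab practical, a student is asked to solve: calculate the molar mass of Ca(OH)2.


M(Ca(OH)2) = 1×40.08 + 2×16.0 + 2×1.008
= 40.08 + 32.0 + 2.02
= 74.1 g/mol

74.1 g/mol


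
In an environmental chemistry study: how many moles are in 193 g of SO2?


M(SO2) = 64.07 g/mol
n = mass/M = 193/64.07 = 3.0123 mol

3.0123 mol


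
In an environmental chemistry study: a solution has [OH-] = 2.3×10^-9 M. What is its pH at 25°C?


pOH = -log10([OH-]) = -log10(2.3×10^-9)
= 9 - log10(2.3) = 8.64
pH = 14 - pOH = 14 - 8.64 = 5.36

5.36


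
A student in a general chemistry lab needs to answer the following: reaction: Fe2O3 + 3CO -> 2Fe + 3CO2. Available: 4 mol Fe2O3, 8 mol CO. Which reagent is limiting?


Mole ratio available / coefficient:
  Fe2O3: 4/1 = 4.000
  CO: 8/3 = 2.667
Smaller ratio is limiting.

CO


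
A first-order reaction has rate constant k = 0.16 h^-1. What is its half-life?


t½ = ln2/k = 0.693147/(0.16 h^-1)
= 4.332 h

4.332 h


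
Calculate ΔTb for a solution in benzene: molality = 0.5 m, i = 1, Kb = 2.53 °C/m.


ΔTb = Kb × m × i
= 2.53 × 0.5 × 1
= 1.265 °C

1.265 °C


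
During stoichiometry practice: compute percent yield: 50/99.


% yield = actual/theoretical × 100
= 50/99 × 100
= 50.51%

50.51%


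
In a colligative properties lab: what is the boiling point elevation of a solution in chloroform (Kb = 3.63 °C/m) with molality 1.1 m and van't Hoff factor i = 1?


ΔTb = Kb × m × i
= 3.63 × 1.1 × 1
= 3.993 °C

3.993 °C


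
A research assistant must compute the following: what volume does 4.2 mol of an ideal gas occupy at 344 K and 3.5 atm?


PV = nRT  (R = 0.08206 L·atm/(mol·K))
V = nRT/P = 4.2×0.08206×344/3.5
= 33.874 L

33.874 L


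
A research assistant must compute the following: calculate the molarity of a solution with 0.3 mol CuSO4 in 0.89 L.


M = n/V = 0.3/0.89 = 0.337 mol/L

0.337 M


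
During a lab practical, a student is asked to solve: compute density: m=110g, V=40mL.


ρ = mass/volume
= 110/40
= 2.75 g/mL

2.75 g/mL


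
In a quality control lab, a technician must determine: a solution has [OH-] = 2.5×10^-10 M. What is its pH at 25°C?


pOH = -log10([OH-]) = -log10(2.5×10^-10)
= 10 - log10(2.5) = 9.6
pH = 14 - pOH = 14 - 9.6 = 4.4

4.4


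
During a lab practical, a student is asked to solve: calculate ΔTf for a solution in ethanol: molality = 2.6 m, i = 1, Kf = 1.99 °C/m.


ΔTf = Kf × m × i
= 1.99 × 2.6 × 1
= 5.174 °C

5.174 °C


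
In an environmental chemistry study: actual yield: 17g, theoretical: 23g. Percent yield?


% yield = actual/theoretical × 100
= 17/23 × 100
= 73.91%

73.91%


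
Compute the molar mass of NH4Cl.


M(NH4Cl) = 1×14.01 + 4×1.008 + 1×35.45
= 14.01 + 4.03 + 35.45
= 53.49 g/mol

53.49 g/mol


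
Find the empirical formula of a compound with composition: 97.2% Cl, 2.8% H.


Assume 100 g sample. Moles of each element:
  Cl: 97.2/35.45 = 2.742 mol
  H: 2.8/1.008 = 2.778 mol
Divide by smallest (2.742):
  Cl: 2.742/2.742 = 1.0
  H: 2.778/2.742 = 1.01
Empirical formula: HCl

HCl


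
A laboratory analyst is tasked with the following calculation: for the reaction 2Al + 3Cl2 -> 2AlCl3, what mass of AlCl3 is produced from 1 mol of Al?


Mole ratio AlCl3:Al = 2:2
n(AlCl3) = 1 × 2/2 = 1.000 mol
mass = 1.000 × 133.33 = 133.33 g

133.33 g


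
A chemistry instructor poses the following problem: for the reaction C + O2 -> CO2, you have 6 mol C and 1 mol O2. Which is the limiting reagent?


Mole ratio available / coefficient:
  C: 6/1 = 6.000
  O2: 1/1 = 1.000
Smaller ratio is limiting.

O2


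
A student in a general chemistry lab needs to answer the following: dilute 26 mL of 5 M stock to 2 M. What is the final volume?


C1V1 = C2V2
5 × 26 = 2 × V2
V2 = 130/2 = 65.0 mL

65.0 mL


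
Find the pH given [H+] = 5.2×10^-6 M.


pH = -log10([H+]) = -log10(5.2×10^-6)
= 6 - log10(5.2)
= 6 - 0.72
= 5.28

5.28


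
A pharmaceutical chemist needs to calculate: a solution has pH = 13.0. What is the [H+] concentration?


[H+] = 10^(-pH) = 10^(-13.0)
= 1.0×10^-13 M

1.0×10^-13 M


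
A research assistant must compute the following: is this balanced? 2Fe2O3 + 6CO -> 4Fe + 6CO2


Equation: 2Fe2O3 + 6CO -> 4Fe + 6CO2
Check atoms: C: 6=6, Fe: 4=4, O: 12=12
Balanced

Yes, balanced


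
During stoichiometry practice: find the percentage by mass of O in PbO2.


M(PbO2) = 1×207.2 + 2×16.0 = 239.20 g/mol
Mass of O = 2 × 16.0 = 32.00 g/mol
% O = 32.00/239.20 × 100 = 13.38%

13.38%


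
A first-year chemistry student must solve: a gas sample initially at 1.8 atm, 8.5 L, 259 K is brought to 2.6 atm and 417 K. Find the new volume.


P1V1/T1 = P2V2/T2
V2 = P1V1T2/(T1P2)
= 1.8×8.5×417/(259×2.6)
= 9.474 L

9.474 L


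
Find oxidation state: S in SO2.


x + 2(-2) = 0, so x = +4
Oxidation number: +4

+4


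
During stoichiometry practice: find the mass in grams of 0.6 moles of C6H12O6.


M(C6H12O6) = 180.16 g/mol
mass = n × M = 0.6 × 180.16 = 108.10 g

108.10 g


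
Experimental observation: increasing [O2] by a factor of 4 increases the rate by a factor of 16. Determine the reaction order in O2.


rate ∝ [O2]^n
4^n = 16 → n = 2
Order in O2: 2

2


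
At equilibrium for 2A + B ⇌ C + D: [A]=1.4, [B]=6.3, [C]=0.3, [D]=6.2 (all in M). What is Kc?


Kc = [C][D]/([A]^2[B])
= (0.3^1 × 6.2^1)/(1.4^2 × 6.3^1)
= 1.86/12.348
= 0.1506

0.1506


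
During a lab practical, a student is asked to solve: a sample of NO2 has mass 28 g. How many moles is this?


M(NO2) = 46.01 g/mol
n = mass/M = 28/46.01 = 0.6086 mol

0.6086 mol


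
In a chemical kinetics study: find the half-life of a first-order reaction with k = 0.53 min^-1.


t½ = ln2/k = 0.693147/(0.53 min^-1)
= 1.308 min

1.308 min


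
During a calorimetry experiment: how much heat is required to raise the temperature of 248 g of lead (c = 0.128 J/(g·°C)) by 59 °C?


q = mcΔT = 248 × 0.128 × 59
= 1872.90 J

1872.90 J


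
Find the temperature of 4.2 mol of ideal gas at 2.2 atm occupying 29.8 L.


PV = nRT  (R = 0.08206 L·atm/(mol·K))
T = PV/(nR) = 2.2×29.8/(4.2×0.08206)
= 65.56/0.344652
= 190.22 K

190.22 K


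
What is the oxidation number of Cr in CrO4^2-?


x + 4(-2) = -2, so x = +6
Oxidation number: +6

+6


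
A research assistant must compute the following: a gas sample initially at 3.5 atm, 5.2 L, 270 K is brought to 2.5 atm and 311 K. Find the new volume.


P1V1/T1 = P2V2/T2
V2 = P1V1T2/(T1P2)
= 3.5×5.2×311/(270×2.5)
= 8.385 L

8.385 L


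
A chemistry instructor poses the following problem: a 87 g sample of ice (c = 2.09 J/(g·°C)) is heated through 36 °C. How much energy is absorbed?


q = mcΔT = 87 × 2.09 × 36
= 6545.88 J

6545.88 J


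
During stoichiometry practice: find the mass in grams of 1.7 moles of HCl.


M(HCl) = 36.46 g/mol
mass = n × M = 1.7 × 36.46 = 61.98 g

61.98 g


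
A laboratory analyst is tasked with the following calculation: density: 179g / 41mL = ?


ρ = mass/volume
= 179/41
= 4.366 g/mL

4.366 g/mL


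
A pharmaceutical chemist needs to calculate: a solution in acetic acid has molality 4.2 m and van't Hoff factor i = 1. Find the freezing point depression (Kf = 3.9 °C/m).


ΔTf = Kf × m × i
= 3.9 × 4.2 × 1
= 16.38 °C

16.38 °C


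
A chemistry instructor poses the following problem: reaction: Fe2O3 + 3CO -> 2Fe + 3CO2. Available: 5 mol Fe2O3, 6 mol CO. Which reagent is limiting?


Mole ratio available / coefficient:
  Fe2O3: 5/1 = 5.000
  CO: 6/3 = 2.000
Smaller ratio is limiting.

CO


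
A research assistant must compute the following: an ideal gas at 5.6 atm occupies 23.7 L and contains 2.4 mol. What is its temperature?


PV = nRT  (R = 0.08206 L·atm/(mol·K))
T = PV/(nR) = 5.6×23.7/(2.4×0.08206)
= 132.72/0.196944
= 673.90 K

673.90 K


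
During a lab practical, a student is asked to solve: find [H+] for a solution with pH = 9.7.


[H+] = 10^(-pH) = 10^(-9.7)
= 2.0×10^-10 M

2.0×10^-10 M


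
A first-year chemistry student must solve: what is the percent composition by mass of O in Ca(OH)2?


M(Ca(OH)2) = 1×40.08 + 2×16.0 + 2×1.008 = 74.096 g/mol
Mass of O = 2 × 16.0 = 32.00 g/mol
% O = 32.00/74.096 × 100 = 43.19%

43.19%


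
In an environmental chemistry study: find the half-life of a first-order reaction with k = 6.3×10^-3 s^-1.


t½ = ln2/k = 0.693147/(6.3×10^-3 s^-1)
= 110.0 s

110.0 s


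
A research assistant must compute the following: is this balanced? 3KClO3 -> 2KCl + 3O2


Equation: 3KClO3 -> 2KCl + 3O2
Check atoms: Cl: 3≠2, K: 3≠2, O: 9≠6
Not balanced

No, not balanced


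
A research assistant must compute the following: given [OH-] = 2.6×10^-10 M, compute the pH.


pOH = -log10([OH-]) = -log10(2.6×10^-10)
= 10 - log10(2.6) = 9.59
pH = 14 - pOH = 14 - 9.59 = 4.41

4.41


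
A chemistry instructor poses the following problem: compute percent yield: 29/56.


% yield = actual/theoretical × 100
= 29/56 × 100
= 51.79%

51.79%


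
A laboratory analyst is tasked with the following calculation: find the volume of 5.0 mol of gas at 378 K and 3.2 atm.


PV = nRT  (R = 0.08206 L·atm/(mol·K))
V = nRT/P = 5.0×0.08206×378/3.2
= 48.467 L

48.467 L


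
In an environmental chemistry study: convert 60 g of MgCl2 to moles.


M(MgCl2) = 95.21 g/mol
n = mass/M = 60/95.21 = 0.6302 mol

0.6302 mol


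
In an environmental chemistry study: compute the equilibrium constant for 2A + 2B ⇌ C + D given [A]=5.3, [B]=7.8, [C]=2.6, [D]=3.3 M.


Kc = [C][D]/([A]^2[B]^2)
= (2.6^1 × 3.3^1)/(5.3^2 × 7.8^2)
= 8.58/1708.9956
= 0.005020

0.005020


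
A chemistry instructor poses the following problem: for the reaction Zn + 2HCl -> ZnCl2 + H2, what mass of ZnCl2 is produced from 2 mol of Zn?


Mole ratio ZnCl2:Zn = 1:1
n(ZnCl2) = 2 × 1/1 = 2.000 mol
mass = 2.000 × 136.28 = 272.56 g

272.56 g


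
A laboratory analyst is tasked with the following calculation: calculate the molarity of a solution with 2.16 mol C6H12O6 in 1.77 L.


M = n/V = 2.16/1.77 = 1.220 mol/L

1.220 M


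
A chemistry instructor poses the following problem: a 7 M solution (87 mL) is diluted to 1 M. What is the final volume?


C1V1 = C2V2
7 × 87 = 1 × V2
V2 = 609/1 = 609.0 mL

609.0 mL


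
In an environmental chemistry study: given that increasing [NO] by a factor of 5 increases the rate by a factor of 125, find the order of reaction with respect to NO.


rate ∝ [NO]^n
5^n = 125 → n = 3
Order in NO: 3

3


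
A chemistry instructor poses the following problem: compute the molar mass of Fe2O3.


M(Fe2O3) = 2×55.85 + 3×16.0
= 111.7 + 48.0
= 159.7 g/mol

159.7 g/mol


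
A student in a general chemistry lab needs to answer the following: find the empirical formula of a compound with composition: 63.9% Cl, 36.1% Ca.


Assume 100 g sample. Moles of each element:
  Cl: 63.9/35.45 = 1.803 mol
  Ca: 36.1/40.08 = 0.901 mol
Divide by smallest (0.901):
  Cl: 1.803/0.901 = 2.0
  Ca: 0.901/0.901 = 1.0
Empirical formula: CaCl2

CaCl2


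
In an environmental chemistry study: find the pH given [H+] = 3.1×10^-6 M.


pH = -log10([H+]) = -log10(3.1×10^-6)
= 6 - log10(3.1)
= 6 - 0.49
= 5.51

5.51


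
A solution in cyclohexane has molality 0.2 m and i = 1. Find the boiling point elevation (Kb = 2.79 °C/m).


ΔTb = Kb × m × i
= 2.79 × 0.2 × 1
= 0.558 °C

0.558 °C


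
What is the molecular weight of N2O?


M(N2O) = 2×14.01 + 1×16.0
= 28.02 + 16.0
= 44.02 g/mol

44.02 g/mol


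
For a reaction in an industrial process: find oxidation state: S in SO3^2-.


x + 3(-2) = -2, so x = +4
Oxidation number: +4

+4


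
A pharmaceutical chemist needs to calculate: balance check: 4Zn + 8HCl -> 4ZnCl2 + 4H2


Equation: 4Zn + 8HCl -> 4ZnCl2 + 4H2
Check atoms: Cl: 8=8, H: 8=8, Zn: 4=4
Balanced

Yes, balanced


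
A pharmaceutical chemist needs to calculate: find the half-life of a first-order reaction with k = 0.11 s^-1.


t½ = ln2/k = 0.693147/(0.11 s^-1)
= 6.301 s

6.301 s


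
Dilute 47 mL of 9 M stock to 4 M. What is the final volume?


C1V1 = C2V2
9 × 47 = 4 × V2
V2 = 423/4 = 105.75 mL

105.75 mL


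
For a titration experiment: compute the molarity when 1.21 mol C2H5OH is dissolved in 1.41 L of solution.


M = n/V = 1.21/1.41 = 0.858 mol/L

0.858 M


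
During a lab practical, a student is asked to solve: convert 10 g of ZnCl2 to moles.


M(ZnCl2) = 136.28 g/mol
n = mass/M = 10/136.28 = 0.0734 mol

0.0734 mol


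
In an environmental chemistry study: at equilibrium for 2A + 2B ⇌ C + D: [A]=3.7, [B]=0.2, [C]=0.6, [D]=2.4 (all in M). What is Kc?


Kc = [C][D]/([A]^2[B]^2)
= (0.6^1 × 2.4^1)/(3.7^2 × 0.2^2)
= 1.44/0.5476
= 2.630

2.630


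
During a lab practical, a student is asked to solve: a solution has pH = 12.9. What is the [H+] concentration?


[H+] = 10^(-pH) = 10^(-12.9)
= 1.26×10^-13 M

1.26×10^-13 M


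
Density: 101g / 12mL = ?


ρ = mass/volume
= 101/12
= 8.417 g/mL

8.417 g/mL


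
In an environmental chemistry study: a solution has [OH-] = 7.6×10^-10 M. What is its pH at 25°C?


pOH = -log10([OH-]) = -log10(7.6×10^-10)
= 10 - log10(7.6) = 9.12
pH = 14 - pOH = 14 - 9.12 = 4.88

4.88


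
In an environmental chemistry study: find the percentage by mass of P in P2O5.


M(P2O5) = 2×30.97 + 5×16.0 = 141.94 g/mol
Mass of P = 2 × 30.97 = 61.94 g/mol
% P = 61.94/141.94 × 100 = 43.64%

43.64%


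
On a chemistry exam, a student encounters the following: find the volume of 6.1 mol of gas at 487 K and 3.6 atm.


PV = nRT  (R = 0.08206 L·atm/(mol·K))
V = nRT/P = 6.1×0.08206×487/3.6
= 67.715 L

67.715 L


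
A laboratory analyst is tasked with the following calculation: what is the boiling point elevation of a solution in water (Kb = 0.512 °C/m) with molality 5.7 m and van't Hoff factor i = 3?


ΔTb = Kb × m × i
= 0.512 × 5.7 × 3
= 8.7552 °C

8.7552 °C


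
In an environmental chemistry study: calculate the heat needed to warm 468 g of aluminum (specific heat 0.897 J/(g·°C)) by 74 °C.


q = mcΔT = 468 × 0.897 × 74
= 31064.90 J

31064.90 J


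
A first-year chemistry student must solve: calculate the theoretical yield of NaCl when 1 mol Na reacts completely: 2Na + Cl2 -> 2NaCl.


Mole ratio NaCl:Na = 2:2
n(NaCl) = 1 × 2/2 = 1.000 mol
mass = 1.000 × 58.44 = 58.44 g

58.44 g


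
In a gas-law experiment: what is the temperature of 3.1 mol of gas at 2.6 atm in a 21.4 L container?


PV = nRT  (R = 0.08206 L·atm/(mol·K))
T = PV/(nR) = 2.6×21.4/(3.1×0.08206)
= 55.64/0.254386
= 218.72 K

218.72 K


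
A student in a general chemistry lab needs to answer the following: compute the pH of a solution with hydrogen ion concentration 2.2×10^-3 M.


pH = -log10([H+]) = -log10(2.2×10^-3)
= 3 - log10(2.2)
= 3 - 0.34
= 2.66

2.66


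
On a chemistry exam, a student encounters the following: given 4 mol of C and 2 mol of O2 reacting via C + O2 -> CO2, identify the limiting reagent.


Mole ratio available / coefficient:
  C: 4/1 = 4.000
  O2: 2/1 = 2.000
Smaller ratio is limiting.

O2


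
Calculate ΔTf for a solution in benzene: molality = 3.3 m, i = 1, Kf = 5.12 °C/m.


ΔTf = Kf × m × i
= 5.12 × 3.3 × 1
= 16.896 °C

16.896 °C


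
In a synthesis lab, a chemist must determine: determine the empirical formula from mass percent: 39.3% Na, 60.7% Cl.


Assume 100 g sample. Moles of each element:
  Na: 39.3/22.99 = 1.709 mol
  Cl: 60.7/35.45 = 1.712 mol
Divide by smallest (1.709):
  Na: 1.709/1.709 = 1.0
  Cl: 1.712/1.709 = 1.0
Empirical formula: NaCl

NaCl


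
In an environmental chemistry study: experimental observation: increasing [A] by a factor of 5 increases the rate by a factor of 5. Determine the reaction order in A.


rate ∝ [A]^n
5^n = 5 → n = 1
Order in A: 1

1


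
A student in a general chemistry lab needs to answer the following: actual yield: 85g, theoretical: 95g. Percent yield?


% yield = actual/theoretical × 100
= 85/95 × 100
= 89.47%

89.47%


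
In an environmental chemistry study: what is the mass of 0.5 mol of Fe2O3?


M(Fe2O3) = 159.7 g/mol
mass = n × M = 0.5 × 159.7 = 79.85 g

79.85 g


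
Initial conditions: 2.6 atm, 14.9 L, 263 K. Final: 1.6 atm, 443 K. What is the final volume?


P1V1/T1 = P2V2/T2
V2 = P1V1T2/(T1P2)
= 2.6×14.9×443/(263×1.6)
= 40.784 L

40.784 L


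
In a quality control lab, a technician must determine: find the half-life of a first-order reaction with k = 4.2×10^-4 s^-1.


t½ = ln2/k = 0.693147/(4.2×10^-4 s^-1)
= 1650 s

1650 s


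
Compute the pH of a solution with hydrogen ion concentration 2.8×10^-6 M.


pH = -log10([H+]) = -log10(2.8×10^-6)
= 6 - log10(2.8)
= 6 - 0.45
= 5.55

5.55


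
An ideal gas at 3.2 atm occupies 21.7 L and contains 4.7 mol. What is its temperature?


PV = nRT  (R = 0.08206 L·atm/(mol·K))
T = PV/(nR) = 3.2×21.7/(4.7×0.08206)
= 69.44/0.385682
= 180.04 K

180.04 K


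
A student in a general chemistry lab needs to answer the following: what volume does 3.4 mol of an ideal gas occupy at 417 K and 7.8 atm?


PV = nRT  (R = 0.08206 L·atm/(mol·K))
V = nRT/P = 3.4×0.08206×417/7.8
= 14.916 L

14.916 L


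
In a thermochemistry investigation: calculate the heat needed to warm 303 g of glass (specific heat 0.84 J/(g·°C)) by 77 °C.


q = mcΔT = 303 × 0.84 × 77
= 19598.04 J

19598.04 J


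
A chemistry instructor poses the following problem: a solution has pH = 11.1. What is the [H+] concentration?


[H+] = 10^(-pH) = 10^(-11.1)
= 7.94×10^-12 M

7.94×10^-12 M


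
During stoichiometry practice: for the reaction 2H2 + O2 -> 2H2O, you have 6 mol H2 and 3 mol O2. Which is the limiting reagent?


Mole ratio available / coefficient:
  H2: 6/2 = 3.000
  O2: 3/1 = 3.000
Smaller ratio is limiting.

neither (stoichiometric); H2 and O2 are fully consumed


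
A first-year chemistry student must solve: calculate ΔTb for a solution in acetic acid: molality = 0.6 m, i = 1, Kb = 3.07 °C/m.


ΔTb = Kb × m × i
= 3.07 × 0.6 × 1
= 1.842 °C

1.842 °C


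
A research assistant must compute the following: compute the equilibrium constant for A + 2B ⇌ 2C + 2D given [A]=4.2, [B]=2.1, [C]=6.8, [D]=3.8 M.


Kc = [C]^2[D]^2/([A][B]^2)
= (6.8^2 × 3.8^2)/(4.2^1 × 2.1^2)
= 667.7056/18.522
= 36.05

36.05


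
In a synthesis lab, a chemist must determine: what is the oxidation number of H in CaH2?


H with a metal (hydride): -1
Oxidation number: -1

-1


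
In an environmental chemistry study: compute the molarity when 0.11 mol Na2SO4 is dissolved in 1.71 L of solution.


M = n/V = 0.11/1.71 = 0.064 mol/L

0.064 M


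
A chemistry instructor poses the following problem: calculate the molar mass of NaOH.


M(NaOH) = 1×22.99 + 1×16.0 + 1×1.008
= 22.99 + 16.0 + 1.01
= 40.0 g/mol

40.0 g/mol


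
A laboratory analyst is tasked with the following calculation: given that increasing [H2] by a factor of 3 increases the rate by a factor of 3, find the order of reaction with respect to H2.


rate ∝ [H2]^n
3^n = 3 → n = 1
Order in H2: 1

1


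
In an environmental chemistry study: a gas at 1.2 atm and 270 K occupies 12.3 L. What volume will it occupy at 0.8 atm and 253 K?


P1V1/T1 = P2V2/T2
V2 = P1V1T2/(T1P2)
= 1.2×12.3×253/(270×0.8)
= 17.288 L

17.288 L


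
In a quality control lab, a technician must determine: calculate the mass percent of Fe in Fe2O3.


M(Fe2O3) = 2×55.85 + 3×16.0 = 159.70 g/mol
Mass of Fe = 2 × 55.85 = 111.70 g/mol
% Fe = 111.70/159.70 × 100 = 69.94%

69.94%


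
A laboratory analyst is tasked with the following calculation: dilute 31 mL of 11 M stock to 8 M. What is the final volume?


C1V1 = C2V2
11 × 31 = 8 × V2
V2 = 341/8 = 42.62 mL

42.62 mL


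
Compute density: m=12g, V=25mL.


ρ = mass/volume
= 12/25
= 0.48 g/mL

0.48 g/mL


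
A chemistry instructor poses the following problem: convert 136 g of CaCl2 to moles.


M(CaCl2) = 110.98 g/mol
n = mass/M = 136/110.98 = 1.2254 mol

1.2254 mol


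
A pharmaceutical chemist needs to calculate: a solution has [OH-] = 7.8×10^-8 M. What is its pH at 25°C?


pOH = -log10([OH-]) = -log10(7.8×10^-8)
= 8 - log10(7.8) = 7.11
pH = 14 - pOH = 14 - 7.11 = 6.89

6.89


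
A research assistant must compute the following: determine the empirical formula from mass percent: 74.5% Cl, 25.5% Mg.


Assume 100 g sample. Moles of each element:
  Cl: 74.5/35.45 = 2.102 mol
  Mg: 25.5/24.31 = 1.049 mol
Divide by smallest (1.049):
  Cl: 2.102/1.049 = 2.0
  Mg: 1.049/1.049 = 1.0
Empirical formula: MgCl2

MgCl2


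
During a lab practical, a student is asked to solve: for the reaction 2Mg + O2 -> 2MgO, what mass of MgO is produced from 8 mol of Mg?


Mole ratio MgO:Mg = 2:2
n(MgO) = 8 × 2/2 = 8.000 mol
mass = 8.000 × 40.31 = 322.48 g

322.48 g


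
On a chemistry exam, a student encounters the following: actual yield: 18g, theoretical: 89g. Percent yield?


% yield = actual/theoretical × 100
= 18/89 × 100
= 20.22%

20.22%


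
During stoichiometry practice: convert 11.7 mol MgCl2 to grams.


M(MgCl2) = 95.21 g/mol
mass = n × M = 11.7 × 95.21 = 1113.96 g

1113.96 g


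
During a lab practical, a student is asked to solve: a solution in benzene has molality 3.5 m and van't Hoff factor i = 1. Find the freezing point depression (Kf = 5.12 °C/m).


ΔTf = Kf × m × i
= 5.12 × 3.5 × 1
= 17.92 °C

17.92 °C


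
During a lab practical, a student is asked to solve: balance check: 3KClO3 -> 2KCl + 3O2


Equation: 3KClO3 -> 2KCl + 3O2
Check atoms: Cl: 3≠2, K: 3≠2, O: 9≠6
Not balanced

No, not balanced


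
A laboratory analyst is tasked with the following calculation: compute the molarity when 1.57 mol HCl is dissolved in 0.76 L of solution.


M = n/V = 1.57/0.76 = 2.066 mol/L

2.066 M


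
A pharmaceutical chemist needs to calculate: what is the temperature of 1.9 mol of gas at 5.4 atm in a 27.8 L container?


PV = nRT  (R = 0.08206 L·atm/(mol·K))
T = PV/(nR) = 5.4×27.8/(1.9×0.08206)
= 150.12/0.155914
= 962.84 K

962.84 K


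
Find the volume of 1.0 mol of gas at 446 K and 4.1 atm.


PV = nRT  (R = 0.08206 L·atm/(mol·K))
V = nRT/P = 1.0×0.08206×446/4.1
= 8.927 L

8.927 L


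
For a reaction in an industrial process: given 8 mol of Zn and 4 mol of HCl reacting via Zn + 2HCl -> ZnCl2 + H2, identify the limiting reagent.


Mole ratio available / coefficient:
  Zn: 8/1 = 8.000
  HCl: 4/2 = 2.000
Smaller ratio is limiting.

HCl


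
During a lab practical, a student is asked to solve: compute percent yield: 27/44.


% yield = actual/theoretical × 100
= 27/44 × 100
= 61.36%

61.36%


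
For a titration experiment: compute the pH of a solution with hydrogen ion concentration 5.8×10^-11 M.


pH = -log10([H+]) = -log10(5.8×10^-11)
= 11 - log10(5.8)
= 11 - 0.76
= 10.24

10.24


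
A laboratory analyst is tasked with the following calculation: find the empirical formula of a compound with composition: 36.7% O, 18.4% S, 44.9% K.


Assume 100 g sample. Moles of each element:
  O: 36.7/16.0 = 2.294 mol
  S: 18.4/32.07 = 0.574 mol
  K: 44.9/39.1 = 1.148 mol
Divide by smallest (0.574):
  O: 2.294/0.574 = 4.0
  S: 0.574/0.574 = 1.0
  K: 1.148/0.574 = 2.0
Empirical formula: K2SO4

K2SO4


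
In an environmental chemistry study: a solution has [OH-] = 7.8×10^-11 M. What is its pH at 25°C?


pOH = -log10([OH-]) = -log10(7.8×10^-11)
= 11 - log10(7.8) = 10.11
pH = 14 - pOH = 14 - 10.11 = 3.89

3.89


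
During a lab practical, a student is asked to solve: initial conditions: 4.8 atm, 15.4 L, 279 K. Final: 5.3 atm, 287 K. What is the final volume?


P1V1/T1 = P2V2/T2
V2 = P1V1T2/(T1P2)
= 4.8×15.4×287/(279×5.3)
= 14.347 L

14.347 L


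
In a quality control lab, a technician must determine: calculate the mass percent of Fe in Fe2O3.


M(Fe2O3) = 2×55.85 + 3×16.0 = 159.70 g/mol
Mass of Fe = 2 × 55.85 = 111.70 g/mol
% Fe = 111.70/159.70 × 100 = 69.94%

69.94%


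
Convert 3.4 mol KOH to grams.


M(KOH) = 56.11 g/mol
mass = n × M = 3.4 × 56.11 = 190.77 g

190.77 g


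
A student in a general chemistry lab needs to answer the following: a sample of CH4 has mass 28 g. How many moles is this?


M(CH4) = 16.04 g/mol
n = mass/M = 28/16.04 = 1.7456 mol

1.7456 mol


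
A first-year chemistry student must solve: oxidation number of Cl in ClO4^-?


x + 4(-2) = -1, so x = +7
Oxidation number: +7

+7


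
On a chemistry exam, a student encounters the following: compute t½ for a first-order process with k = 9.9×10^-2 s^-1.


t½ = ln2/k = 0.693147/(9.9×10^-2 s^-1)
= 7.001 s

7.001 s


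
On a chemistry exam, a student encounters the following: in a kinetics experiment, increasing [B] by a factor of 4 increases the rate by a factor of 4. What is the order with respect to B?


rate ∝ [B]^n
4^n = 4 → n = 1
Order in B: 1

1


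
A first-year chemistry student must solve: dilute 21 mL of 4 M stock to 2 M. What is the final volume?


C1V1 = C2V2
4 × 21 = 2 × V2
V2 = 84/2 = 42.0 mL

42.0 mL


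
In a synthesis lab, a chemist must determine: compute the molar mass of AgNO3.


M(AgNO3) = 1×107.87 + 1×14.01 + 3×16.0
= 107.87 + 14.01 + 48.0
= 169.88 g/mol

169.88 g/mol


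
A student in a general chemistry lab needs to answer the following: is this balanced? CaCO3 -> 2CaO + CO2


Equation: CaCO3 -> 2CaO + CO2
Check atoms: C: 1=1, Ca: 1≠2, O: 3≠4
Not balanced

No, not balanced


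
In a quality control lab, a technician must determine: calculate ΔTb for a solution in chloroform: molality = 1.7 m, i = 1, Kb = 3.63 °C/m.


ΔTb = Kb × m × i
= 3.63 × 1.7 × 1
= 6.171 °C

6.171 °C


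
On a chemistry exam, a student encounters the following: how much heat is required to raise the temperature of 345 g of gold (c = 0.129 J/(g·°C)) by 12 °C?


q = mcΔT = 345 × 0.129 × 12
= 534.06 J

534.06 J


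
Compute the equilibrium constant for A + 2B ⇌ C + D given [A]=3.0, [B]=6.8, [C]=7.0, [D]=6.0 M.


Kc = [C][D]/([A][B]^2)
= (7.0^1 × 6.0^1)/(3.0^1 × 6.8^2)
= 42/138.72
= 0.3028

0.3028


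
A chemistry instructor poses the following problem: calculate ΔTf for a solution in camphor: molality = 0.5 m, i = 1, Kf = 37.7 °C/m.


ΔTf = Kf × m × i
= 37.7 × 0.5 × 1
= 18.85 °C

18.85 °C


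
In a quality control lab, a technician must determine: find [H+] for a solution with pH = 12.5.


[H+] = 10^(-pH) = 10^(-12.5)
= 3.16×10^-13 M

3.16×10^-13 M


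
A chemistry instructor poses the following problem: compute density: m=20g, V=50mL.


ρ = mass/volume
= 20/50
= 0.4 g/mL

0.4 g/mL


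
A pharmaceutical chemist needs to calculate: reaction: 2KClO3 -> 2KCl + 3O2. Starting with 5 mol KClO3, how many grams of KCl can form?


Mole ratio KCl:KClO3 = 2:2
n(KCl) = 5 × 2/2 = 5.000 mol
mass = 5.000 × 74.55 = 372.75 g

372.75 g


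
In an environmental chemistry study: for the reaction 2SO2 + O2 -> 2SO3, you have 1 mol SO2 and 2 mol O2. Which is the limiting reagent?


Mole ratio available / coefficient:
  SO2: 1/2 = 0.500
  O2: 2/1 = 2.000
Smaller ratio is limiting.

SO2


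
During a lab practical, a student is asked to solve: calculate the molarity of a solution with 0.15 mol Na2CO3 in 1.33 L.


M = n/V = 0.15/1.33 = 0.113 mol/L

0.113 M


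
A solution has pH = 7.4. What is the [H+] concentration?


[H+] = 10^(-pH) = 10^(-7.4)
= 3.98×10^-8 M

3.98×10^-8 M


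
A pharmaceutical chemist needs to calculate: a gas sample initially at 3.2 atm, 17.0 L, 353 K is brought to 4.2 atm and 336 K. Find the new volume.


P1V1/T1 = P2V2/T2
V2 = P1V1T2/(T1P2)
= 3.2×17.0×336/(353×4.2)
= 12.329 L

12.329 L


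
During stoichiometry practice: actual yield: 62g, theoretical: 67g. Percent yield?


% yield = actual/theoretical × 100
= 62/67 × 100
= 92.54%

92.54%


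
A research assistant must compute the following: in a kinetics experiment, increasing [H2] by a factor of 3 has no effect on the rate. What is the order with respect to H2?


rate ∝ [H2]^n
rate ∝ [H2]^0
Order in H2: 0

0


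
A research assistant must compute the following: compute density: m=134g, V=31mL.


ρ = mass/volume
= 134/31
= 4.323 g/mL

4.323 g/mL


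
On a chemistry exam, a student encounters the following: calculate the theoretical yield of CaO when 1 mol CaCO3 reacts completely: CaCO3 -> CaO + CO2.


Mole ratio CaO:CaCO3 = 1:1
n(CaO) = 1 × 1/1 = 1.000 mol
mass = 1.000 × 56.08 = 56.08 g

56.08 g


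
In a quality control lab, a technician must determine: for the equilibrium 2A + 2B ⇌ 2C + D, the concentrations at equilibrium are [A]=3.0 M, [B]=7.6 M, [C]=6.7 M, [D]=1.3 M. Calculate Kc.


Kc = [C]^2[D]/([A]^2[B]^2)
= (6.7^2 × 1.3^1)/(3.0^2 × 7.6^2)
= 58.357/519.84
= 0.1123

0.1123


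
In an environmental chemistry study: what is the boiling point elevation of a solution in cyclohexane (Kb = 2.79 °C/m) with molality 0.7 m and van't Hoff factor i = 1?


ΔTb = Kb × m × i
= 2.79 × 0.7 × 1
= 1.953 °C

1.953 °C


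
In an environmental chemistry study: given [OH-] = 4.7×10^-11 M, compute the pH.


pOH = -log10([OH-]) = -log10(4.7×10^-11)
= 11 - log10(4.7) = 10.33
pH = 14 - pOH = 14 - 10.33 = 3.67

3.67


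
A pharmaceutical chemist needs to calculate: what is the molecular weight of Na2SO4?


M(Na2SO4) = 2×22.99 + 1×32.07 + 4×16.0
= 45.98 + 32.07 + 64.0
= 142.05 g/mol

142.05 g/mol


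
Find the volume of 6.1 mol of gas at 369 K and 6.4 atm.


PV = nRT  (R = 0.08206 L·atm/(mol·K))
V = nRT/P = 6.1×0.08206×369/6.4
= 28.861 L

28.861 L


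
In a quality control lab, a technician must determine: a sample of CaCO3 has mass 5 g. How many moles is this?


M(CaCO3) = 100.09 g/mol
n = mass/M = 5/100.09 = 0.05 mol

0.05 mol


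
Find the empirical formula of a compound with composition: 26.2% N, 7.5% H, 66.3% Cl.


Assume 100 g sample. Moles of each element:
  N: 26.2/14.01 = 1.87 mol
  H: 7.5/1.008 = 7.44 mol
  Cl: 66.3/35.45 = 1.87 mol
Divide by smallest (1.87):
  N: 1.87/1.87 = 1.0
  H: 7.44/1.87 = 3.98
  Cl: 1.87/1.87 = 1.0
Empirical formula: NH4Cl

NH4Cl


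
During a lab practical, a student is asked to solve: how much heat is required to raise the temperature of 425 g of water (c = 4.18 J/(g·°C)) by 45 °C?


q = mcΔT = 425 × 4.18 × 45
= 79942.50 J

79942.50 J


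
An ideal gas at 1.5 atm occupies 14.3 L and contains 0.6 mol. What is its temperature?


PV = nRT  (R = 0.08206 L·atm/(mol·K))
T = PV/(nR) = 1.5×14.3/(0.6×0.08206)
= 21.45/0.049236
= 435.66 K

435.66 K


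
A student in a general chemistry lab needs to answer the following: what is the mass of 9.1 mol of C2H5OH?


M(C2H5OH) = 46.07 g/mol
mass = n × M = 9.1 × 46.07 = 419.24 g

419.24 g


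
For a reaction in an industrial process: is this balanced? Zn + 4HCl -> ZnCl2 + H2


Equation: Zn + 4HCl -> ZnCl2 + H2
Check atoms: Cl: 4≠2, H: 4≠2, Zn: 1=1
Not balanced

No, not balanced


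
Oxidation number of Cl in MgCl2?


halide: -1
Oxidation number: -1

-1


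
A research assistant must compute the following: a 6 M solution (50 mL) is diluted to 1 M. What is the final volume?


C1V1 = C2V2
6 × 50 = 1 × V2
V2 = 300/1 = 300.0 mL

300.0 mL


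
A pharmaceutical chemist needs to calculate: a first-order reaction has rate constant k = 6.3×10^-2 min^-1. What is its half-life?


t½ = ln2/k = 0.693147/(6.3×10^-2 min^-1)
= 11.00 min

11.00 min


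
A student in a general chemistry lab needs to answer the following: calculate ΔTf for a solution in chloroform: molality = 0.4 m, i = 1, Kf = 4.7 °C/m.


ΔTf = Kf × m × i
= 4.7 × 0.4 × 1
= 1.88 °C

1.88 °C


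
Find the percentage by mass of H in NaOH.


M(NaOH) = 1×22.99 + 1×16.0 + 1×1.008 = 39.998 g/mol
Mass of H = 1 × 1.008 = 1.008 g/mol
% H = 1.008/39.998 × 100 = 2.52%

2.52%


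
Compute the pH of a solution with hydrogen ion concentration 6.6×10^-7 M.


pH = -log10([H+]) = -log10(6.6×10^-7)
= 7 - log10(6.6)
= 7 - 0.82
= 6.18

6.18


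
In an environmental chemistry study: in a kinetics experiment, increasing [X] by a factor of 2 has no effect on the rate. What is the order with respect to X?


rate ∝ [X]^n
rate ∝ [X]^0
Order in X: 0

0


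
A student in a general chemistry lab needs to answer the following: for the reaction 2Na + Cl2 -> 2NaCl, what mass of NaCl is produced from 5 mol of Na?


Mole ratio NaCl:Na = 2:2
n(NaCl) = 5 × 2/2 = 5.000 mol
mass = 5.000 × 58.44 = 292.2 g

292.2 g


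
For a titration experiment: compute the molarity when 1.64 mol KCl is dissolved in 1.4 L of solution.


M = n/V = 1.64/1.4 = 1.171 mol/L

1.171 M


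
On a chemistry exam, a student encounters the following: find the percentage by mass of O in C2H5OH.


M(C2H5OH) = 2×12.01 + 6×1.008 + 1×16.0 = 46.068 g/mol
Mass of O = 1 × 16.0 = 16.00 g/mol
% O = 16.00/46.068 × 100 = 34.73%

34.73%


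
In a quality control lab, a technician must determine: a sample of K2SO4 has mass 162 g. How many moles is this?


M(K2SO4) = 174.27 g/mol
n = mass/M = 162/174.27 = 0.9296 mol

0.9296 mol


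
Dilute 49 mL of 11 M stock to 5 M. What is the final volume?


C1V1 = C2V2
11 × 49 = 5 × V2
V2 = 539/5 = 107.8 mL

107.8 mL


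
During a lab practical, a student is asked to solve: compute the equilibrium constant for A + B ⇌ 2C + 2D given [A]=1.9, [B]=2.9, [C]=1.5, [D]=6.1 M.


Kc = [C]^2[D]^2/([A][B])
= (1.5^2 × 6.1^2)/(1.9^1 × 2.9^1)
= 83.7225/5.51
= 15.19

15.19


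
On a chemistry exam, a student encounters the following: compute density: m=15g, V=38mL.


ρ = mass/volume
= 15/38
= 0.395 g/mL

0.395 g/mL


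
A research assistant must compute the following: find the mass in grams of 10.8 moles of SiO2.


M(SiO2) = 60.09 g/mol
mass = n × M = 10.8 × 60.09 = 648.97 g

648.97 g


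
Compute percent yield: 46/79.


% yield = actual/theoretical × 100
= 46/79 × 100
= 58.23%

58.23%


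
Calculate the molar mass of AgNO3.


M(AgNO3) = 1×107.87 + 1×14.01 + 3×16.0
= 107.87 + 14.01 + 48.0
= 169.88 g/mol

169.88 g/mol


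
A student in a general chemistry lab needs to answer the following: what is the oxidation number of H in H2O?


H is +1 with nonmetals
Oxidation number: +1

+1
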